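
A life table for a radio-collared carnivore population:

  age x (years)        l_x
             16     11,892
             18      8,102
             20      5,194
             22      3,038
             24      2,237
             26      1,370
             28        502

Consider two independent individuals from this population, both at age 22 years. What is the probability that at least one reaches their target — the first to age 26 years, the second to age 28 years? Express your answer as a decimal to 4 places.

p₁ = l_26/l_22 = 1,370/3,038 = 0.450955; p₂ = l_28/l_22 = 502/3,038 = 0.165240.
P(at least one) = 1 − (1−p₁)(1−p₂) = 1 − 0.549045 × 0.834760 = 0.541679.

0.5417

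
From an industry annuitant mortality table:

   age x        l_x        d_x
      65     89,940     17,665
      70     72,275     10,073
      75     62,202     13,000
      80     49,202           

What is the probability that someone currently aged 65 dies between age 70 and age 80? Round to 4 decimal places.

We want 5|10q65 = (l_70 − l_80)/l_65.
This is the probability of reaching 70 but not 80, conditional on being alive at 65: (l_70 − l_80) / l_65.
= (72,275 − 49,202) / 89,940 = 23,073 / 89,940 = 0.256538.

0.2565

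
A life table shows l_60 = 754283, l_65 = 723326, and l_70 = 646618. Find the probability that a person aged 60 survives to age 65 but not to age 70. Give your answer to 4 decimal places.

0.1017

This is the probability of reaching 65 but not 70, conditional on being alive at 60: (l_65 − l_70) / l_60.
= (723326 − 646618) / 754283 = 76708 / 754283 = 0.101697.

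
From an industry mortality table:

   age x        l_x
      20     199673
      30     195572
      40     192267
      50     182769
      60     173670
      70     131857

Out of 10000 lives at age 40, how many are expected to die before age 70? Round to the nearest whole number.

3142

The relevant probability is 1 − 131857/192267 = 0.314198.
Expected number = 10000 × 0.314198 = 3142.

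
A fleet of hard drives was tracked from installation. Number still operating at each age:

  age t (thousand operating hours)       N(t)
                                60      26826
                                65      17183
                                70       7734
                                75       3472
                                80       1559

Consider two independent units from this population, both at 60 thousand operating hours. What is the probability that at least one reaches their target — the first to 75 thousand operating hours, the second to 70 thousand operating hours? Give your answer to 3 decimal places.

p₁ = N(75)/N(60) = 3472/26826 = 0.129427; p₂ = N(70)/N(60) = 7734/26826 = 0.288302.
P(at least one) = 1 − (1−p₁)(1−p₂) = 1 − 0.870573 × 0.711698 = 0.380415.

0.380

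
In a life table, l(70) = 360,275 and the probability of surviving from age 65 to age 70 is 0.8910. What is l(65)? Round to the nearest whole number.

404349

l(65) = l(70) / p = 360,275 / 0.8910 = 404349.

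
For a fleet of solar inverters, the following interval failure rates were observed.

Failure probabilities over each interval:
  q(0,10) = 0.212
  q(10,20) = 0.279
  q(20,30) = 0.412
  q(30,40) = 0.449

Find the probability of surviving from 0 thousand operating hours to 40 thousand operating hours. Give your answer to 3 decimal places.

Survival from 0 to 40 is the product of surviving each interval: (1 − 0.212) × (1 − 0.279) × (1 − 0.412) × (1 − 0.449).
= 0.788 × 0.721 × 0.588 × 0.551 = 0.184073.

0.184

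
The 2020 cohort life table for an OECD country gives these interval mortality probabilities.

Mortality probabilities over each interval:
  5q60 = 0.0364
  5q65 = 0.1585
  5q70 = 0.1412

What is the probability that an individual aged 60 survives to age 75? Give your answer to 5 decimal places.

0.69637

15p60 = (1 − 0.0364) × (1 − 0.1585) × (1 − 0.1412).
= 0.9636 × 0.8415 × 0.8588 = 0.696375.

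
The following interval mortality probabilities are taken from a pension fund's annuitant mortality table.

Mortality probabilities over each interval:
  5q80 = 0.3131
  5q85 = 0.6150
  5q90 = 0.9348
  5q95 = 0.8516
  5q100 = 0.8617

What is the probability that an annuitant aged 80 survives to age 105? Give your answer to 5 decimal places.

0.00035

25p80 = (1 − 0.3131) × (1 − 0.6150) × (1 − 0.9348) × (1 − 0.8516) × (1 − 0.8617).
= 0.6869 × 0.3850 × 0.0652 × 0.1484 × 0.1383 = 0.000354.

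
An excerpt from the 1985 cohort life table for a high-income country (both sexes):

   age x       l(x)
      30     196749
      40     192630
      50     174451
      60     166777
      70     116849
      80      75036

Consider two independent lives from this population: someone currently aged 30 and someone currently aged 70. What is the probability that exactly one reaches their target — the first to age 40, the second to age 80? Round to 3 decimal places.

p₁ = l(40)/l(30) = 192630/196749 = 0.979065; p₂ = l(80)/l(70) = 75036/116849 = 0.642162.
P(exactly one) = p₁(1−p₂) + (1−p₁)p₂ = 0.350347 + 0.013444 = 0.363790.

0.364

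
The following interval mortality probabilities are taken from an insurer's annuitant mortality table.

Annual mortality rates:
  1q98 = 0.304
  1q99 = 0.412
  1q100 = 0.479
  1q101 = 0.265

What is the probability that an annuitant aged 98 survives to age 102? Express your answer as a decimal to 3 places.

0.157

Survival from 98 to 102 is the product of surviving each interval: (1 − 0.304) × (1 − 0.412) × (1 − 0.479) × (1 − 0.265).
= 0.696 × 0.588 × 0.521 × 0.735 = 0.156715.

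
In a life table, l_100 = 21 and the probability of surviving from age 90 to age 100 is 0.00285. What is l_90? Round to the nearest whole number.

7368

l_90 = l_100 / p = 21 / 0.00285 = 7368.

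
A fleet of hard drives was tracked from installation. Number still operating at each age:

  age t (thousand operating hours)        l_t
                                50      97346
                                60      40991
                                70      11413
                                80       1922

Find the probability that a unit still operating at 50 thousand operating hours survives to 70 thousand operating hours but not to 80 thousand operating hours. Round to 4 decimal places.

0.0975

This is the probability of reaching 70 but not 80, conditional on being operational at 50: (l_70 − l_80) / l_50.
= (11413 − 1922) / 97346 = 9491 / 97346 = 0.097498.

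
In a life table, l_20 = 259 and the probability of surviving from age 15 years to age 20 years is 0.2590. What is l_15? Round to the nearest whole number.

1000

l_15 = l_20 / p = 259 / 0.2590 = 1000.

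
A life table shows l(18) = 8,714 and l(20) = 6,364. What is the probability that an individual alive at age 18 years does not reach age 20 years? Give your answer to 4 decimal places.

0.2697

P(die before 20 | alive at 18) = 1 − l(20)/l(18) = 1 − 6,364/8,714 = (2,350)/8,714 = 0.269681.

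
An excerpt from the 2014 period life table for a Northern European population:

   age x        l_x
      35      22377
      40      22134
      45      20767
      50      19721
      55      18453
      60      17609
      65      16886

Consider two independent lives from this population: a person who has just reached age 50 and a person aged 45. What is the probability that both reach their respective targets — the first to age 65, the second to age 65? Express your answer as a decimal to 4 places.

p₁ = l_65/l_50 = 16886/19721 = 0.856245; p₂ = l_65/l_45 = 16886/20767 = 0.813117.
P(both) = p₁ × p₂ = 0.856245 × 0.813117 = 0.696227.

0.6962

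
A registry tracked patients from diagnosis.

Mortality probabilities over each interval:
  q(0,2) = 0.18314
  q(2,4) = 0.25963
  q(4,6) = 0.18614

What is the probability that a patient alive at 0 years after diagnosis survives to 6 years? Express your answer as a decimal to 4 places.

0.4922

Survival from 0 to 6 is the product of surviving each interval: (1 − 0.18314) × (1 − 0.25963) × (1 − 0.18614).
= 0.81686 × 0.74037 × 0.81386 = 0.492205.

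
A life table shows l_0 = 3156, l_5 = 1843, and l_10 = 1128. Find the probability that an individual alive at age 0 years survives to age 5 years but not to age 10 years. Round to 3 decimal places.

0.227

This is the probability of reaching 5 but not 10, conditional on being alive at 0: (l_5 − l_10) / l_0.
= (1843 − 1128) / 3156 = 715 / 3156 = 0.226553.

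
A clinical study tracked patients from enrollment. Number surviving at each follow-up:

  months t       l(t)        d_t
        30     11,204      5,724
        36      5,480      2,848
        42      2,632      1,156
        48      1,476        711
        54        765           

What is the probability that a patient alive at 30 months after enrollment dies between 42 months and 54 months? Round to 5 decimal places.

0.16664

This is the probability of reaching 42 but not 54, conditional on being alive at 30: (l(42) − l(54)) / l(30).
= (2,632 − 765) / 11,204 = 1,867 / 11,204 = 0.166637.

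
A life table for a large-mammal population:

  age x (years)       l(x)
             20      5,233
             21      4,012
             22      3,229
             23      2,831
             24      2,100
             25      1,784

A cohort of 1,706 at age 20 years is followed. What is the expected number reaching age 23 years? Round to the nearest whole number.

The relevant probability is 2,831/5,233 = 0.540990.
Expected number = 1,706 × 0.540990 = 923.

923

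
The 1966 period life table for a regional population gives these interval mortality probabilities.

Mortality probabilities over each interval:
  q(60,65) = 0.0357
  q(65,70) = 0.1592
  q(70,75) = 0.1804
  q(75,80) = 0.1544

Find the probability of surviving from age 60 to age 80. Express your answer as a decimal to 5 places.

Chaining the interval survival probabilities: (1 − 0.0357) × (1 − 0.1592) × (1 − 0.1804) × (1 − 0.1544).
= 0.9643 × 0.8408 × 0.8196 × 0.8456 = 0.561917.

0.56192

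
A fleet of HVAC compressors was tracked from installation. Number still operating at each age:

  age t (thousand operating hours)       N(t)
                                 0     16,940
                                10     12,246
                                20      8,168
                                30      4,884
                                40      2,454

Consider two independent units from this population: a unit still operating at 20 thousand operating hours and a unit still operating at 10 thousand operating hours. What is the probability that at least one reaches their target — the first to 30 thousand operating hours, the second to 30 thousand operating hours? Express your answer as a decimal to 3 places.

p₁ = N(30)/N(20) = 4,884/8,168 = 0.597943; p₂ = N(30)/N(10) = 4,884/12,246 = 0.398824.
P(at least one) = 1 − (1−p₁)(1−p₂) = 1 − 0.402057 × 0.601176 = 0.758293.

0.758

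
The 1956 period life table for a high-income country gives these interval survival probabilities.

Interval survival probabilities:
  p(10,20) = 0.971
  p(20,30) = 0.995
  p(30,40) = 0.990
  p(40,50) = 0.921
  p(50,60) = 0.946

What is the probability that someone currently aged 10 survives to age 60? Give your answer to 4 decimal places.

0.8334

P(survive 10→60) = 0.971 × 0.995 × 0.990 × 0.921 × 0.946.
= 0.833352.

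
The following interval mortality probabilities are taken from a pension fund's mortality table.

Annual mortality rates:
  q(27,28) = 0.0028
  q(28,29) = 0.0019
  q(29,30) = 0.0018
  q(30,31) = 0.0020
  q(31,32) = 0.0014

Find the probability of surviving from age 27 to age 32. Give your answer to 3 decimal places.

P(survive 27→32) = (1 − 0.0028) × (1 − 0.0019) × (1 − 0.0018) × (1 − 0.0020) × (1 − 0.0014).
= 0.9972 × 0.9981 × 0.9982 × 0.9980 × 0.9986 = 0.990139.

0.990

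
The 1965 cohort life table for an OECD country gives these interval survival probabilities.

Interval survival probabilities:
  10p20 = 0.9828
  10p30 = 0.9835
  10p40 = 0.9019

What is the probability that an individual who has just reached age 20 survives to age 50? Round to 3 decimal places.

0.872

The overall survival probability is 0.9828 × 0.9835 × 0.9019.
= 0.871762.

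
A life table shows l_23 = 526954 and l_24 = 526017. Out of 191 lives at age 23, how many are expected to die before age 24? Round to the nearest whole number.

The relevant probability is 1 − 526017/526954 = 0.001778.
Expected number = 191 × 0.001778 = 0.

0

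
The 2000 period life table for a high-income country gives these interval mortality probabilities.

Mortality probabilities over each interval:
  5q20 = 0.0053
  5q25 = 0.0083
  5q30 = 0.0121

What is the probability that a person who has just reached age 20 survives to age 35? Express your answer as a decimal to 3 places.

Survival from 20 to 35 is the product of surviving each interval: (1 − 0.0053) × (1 − 0.0083) × (1 − 0.0121).
= 0.9947 × 0.9917 × 0.9879 = 0.974508.

0.975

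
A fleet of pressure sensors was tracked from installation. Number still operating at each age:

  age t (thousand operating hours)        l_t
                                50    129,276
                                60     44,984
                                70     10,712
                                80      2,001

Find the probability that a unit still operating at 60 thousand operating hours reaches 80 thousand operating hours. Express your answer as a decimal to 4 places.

The conditional survival probability is l_80/l_60 = 2,001/44,984 = 0.044482.

0.0445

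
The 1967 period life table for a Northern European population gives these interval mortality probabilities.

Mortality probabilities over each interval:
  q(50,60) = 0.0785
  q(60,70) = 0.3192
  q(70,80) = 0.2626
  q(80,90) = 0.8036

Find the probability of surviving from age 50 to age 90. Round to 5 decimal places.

The overall survival probability is (1 − 0.0785) × (1 − 0.3192) × (1 − 0.2626) × (1 − 0.8036).
= 0.9215 × 0.6808 × 0.7374 × 0.1964 = 0.090857.

0.09086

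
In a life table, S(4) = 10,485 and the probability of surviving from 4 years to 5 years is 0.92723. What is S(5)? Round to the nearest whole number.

S(5) = S(4) × p = 10,485 × 0.92723 = 9722.

9722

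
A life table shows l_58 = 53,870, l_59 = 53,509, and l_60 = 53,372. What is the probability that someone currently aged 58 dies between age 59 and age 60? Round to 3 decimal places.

0.003

We want 1|1q58 = (l_59 − l_60)/l_58.
This is the probability of reaching 59 but not 60, conditional on being alive at 58: (l_59 − l_60) / l_58.
= (53,509 − 53,372) / 53,870 = 137 / 53,870 = 0.002543.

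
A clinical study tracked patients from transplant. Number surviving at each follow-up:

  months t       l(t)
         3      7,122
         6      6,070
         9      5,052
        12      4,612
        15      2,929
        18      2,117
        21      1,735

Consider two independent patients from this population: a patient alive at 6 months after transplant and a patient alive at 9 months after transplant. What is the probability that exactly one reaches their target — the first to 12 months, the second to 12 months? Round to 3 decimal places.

0.285

p₁ = l(12)/l(6) = 4,612/6,070 = 0.759802; p₂ = l(12)/l(9) = 4,612/5,052 = 0.912906.
P(exactly one) = p₁(1−p₂) + (1−p₁)p₂ = 0.066174 + 0.219278 = 0.285452.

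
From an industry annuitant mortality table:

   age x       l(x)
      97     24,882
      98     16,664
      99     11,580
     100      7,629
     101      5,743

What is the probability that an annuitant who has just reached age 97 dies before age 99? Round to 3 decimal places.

P(die before 99 | alive at 97) = 1 − l(99)/l(97) = 1 − 11,580/24,882 = (13,302)/24,882 = 0.534603.

0.535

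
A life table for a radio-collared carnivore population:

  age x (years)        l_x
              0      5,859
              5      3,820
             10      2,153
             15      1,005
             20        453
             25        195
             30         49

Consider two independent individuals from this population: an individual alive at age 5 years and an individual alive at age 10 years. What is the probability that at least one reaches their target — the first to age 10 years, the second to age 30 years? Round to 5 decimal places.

0.57354

p₁ = l_10/l_5 = 2,153/3,820 = 0.563613; p₂ = l_30/l_10 = 49/2,153 = 0.022759.
P(at least one) = 1 − (1−p₁)(1−p₂) = 1 − 0.436387 × 0.977241 = 0.573545.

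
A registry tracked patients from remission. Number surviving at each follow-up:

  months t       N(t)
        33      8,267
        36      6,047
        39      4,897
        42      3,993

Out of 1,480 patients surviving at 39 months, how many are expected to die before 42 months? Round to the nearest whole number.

The relevant probability is 1 − 3,993/4,897 = 0.184603.
Expected number = 1,480 × 0.184603 = 273.

273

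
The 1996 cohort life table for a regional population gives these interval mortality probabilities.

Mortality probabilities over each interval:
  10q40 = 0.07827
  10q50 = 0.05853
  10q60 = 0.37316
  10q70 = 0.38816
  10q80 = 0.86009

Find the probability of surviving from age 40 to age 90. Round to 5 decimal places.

0.04656

The overall survival probability is (1 − 0.07827) × (1 − 0.05853) × (1 − 0.37316) × (1 − 0.38816) × (1 − 0.86009).
= 0.92173 × 0.94147 × 0.62684 × 0.61184 × 0.13991 = 0.046564.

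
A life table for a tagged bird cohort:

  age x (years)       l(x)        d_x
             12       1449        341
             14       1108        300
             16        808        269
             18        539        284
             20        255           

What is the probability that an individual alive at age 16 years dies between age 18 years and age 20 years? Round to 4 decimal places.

0.3515

This is the probability of reaching 18 but not 20, conditional on being alive at 16: (l(18) − l(20)) / l(16).
= (539 − 255) / 808 = 284 / 808 = 0.351485.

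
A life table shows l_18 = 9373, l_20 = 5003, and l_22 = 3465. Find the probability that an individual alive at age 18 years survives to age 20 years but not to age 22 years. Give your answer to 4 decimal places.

0.1641

This is the probability of reaching 20 but not 22, conditional on being alive at 18: (l_20 − l_22) / l_18.
= (5003 − 3465) / 9373 = 1538 / 9373 = 0.164088.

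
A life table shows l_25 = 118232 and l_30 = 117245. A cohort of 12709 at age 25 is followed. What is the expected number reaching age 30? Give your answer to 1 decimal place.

12602.9

The relevant probability is 117245/118232 = 0.991652.
Expected number = 12709 × 0.991652 = 12602.9.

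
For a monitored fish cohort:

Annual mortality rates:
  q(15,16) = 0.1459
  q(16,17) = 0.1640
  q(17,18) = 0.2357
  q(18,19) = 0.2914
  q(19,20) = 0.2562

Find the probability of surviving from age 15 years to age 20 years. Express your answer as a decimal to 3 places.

0.288

Survival from 15 to 20 is the product of surviving each interval: (1 − 0.1459) × (1 − 0.1640) × (1 − 0.2357) × (1 − 0.2914) × (1 − 0.2562).
= 0.8541 × 0.8360 × 0.7643 × 0.7086 × 0.7438 = 0.287631.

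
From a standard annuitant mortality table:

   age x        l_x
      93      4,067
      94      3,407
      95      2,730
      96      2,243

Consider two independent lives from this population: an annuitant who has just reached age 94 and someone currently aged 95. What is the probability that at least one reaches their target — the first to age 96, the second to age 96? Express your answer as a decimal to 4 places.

p₁ = l_96/l_94 = 2,243/3,407 = 0.658350; p₂ = l_96/l_95 = 2,243/2,730 = 0.821612.
P(at least one) = 1 − (1−p₁)(1−p₂) = 1 − 0.341650 × 0.178388 = 0.939054.

0.9391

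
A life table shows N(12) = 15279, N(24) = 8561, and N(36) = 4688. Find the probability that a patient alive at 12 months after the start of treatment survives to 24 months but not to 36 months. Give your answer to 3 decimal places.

This is the probability of reaching 24 but not 36, conditional on being alive at 12: (N(24) − N(36)) / N(12).
= (8561 − 4688) / 15279 = 3873 / 15279 = 0.253485.

0.253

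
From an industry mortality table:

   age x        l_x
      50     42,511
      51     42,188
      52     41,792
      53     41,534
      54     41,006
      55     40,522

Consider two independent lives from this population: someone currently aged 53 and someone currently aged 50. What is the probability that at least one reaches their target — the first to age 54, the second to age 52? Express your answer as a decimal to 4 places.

p₁ = l_54/l_53 = 41,006/41,534 = 0.987288; p₂ = l_52/l_50 = 41,792/42,511 = 0.983087.
P(at least one) = 1 − (1−p₁)(1−p₂) = 1 − 0.012712 × 0.016913 = 0.999785.

0.9998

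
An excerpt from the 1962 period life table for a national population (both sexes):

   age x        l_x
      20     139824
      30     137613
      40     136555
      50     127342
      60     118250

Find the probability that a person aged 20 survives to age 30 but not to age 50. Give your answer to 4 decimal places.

We want 10|20q20 = (l_30 − l_50)/l_20.
This is the probability of reaching 30 but not 50, conditional on being alive at 20: (l_30 − l_50) / l_20.
= (137613 − 127342) / 139824 = 10271 / 139824 = 0.073457.

0.0735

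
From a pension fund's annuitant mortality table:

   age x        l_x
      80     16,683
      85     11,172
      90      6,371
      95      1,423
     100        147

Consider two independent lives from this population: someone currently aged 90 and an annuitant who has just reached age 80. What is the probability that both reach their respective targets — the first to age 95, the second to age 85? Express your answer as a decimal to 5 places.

0.14957

p₁ = l_95/l_90 = 1,423/6,371 = 0.223356; p₂ = l_85/l_80 = 11,172/16,683 = 0.669664.
P(both) = p₁ × p₂ = 0.223356 × 0.669664 = 0.149573.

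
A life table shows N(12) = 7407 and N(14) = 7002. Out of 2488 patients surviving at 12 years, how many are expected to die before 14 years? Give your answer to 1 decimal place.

136.0

The relevant probability is 1 − 7002/7407 = 0.054678.
Expected number = 2488 × 0.054678 = 136.0.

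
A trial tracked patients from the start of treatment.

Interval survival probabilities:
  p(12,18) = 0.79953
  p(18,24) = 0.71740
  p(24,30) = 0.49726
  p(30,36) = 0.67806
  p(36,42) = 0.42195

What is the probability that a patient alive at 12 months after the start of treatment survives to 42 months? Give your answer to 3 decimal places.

0.082

The overall survival probability is 0.79953 × 0.71740 × 0.49726 × 0.67806 × 0.42195.
= 0.081603.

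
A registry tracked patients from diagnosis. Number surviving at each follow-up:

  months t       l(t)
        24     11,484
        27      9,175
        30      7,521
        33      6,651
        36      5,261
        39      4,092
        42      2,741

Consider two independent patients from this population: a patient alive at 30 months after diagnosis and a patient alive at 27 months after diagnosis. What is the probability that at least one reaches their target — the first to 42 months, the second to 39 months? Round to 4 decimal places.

p₁ = l(42)/l(30) = 2,741/7,521 = 0.364446; p₂ = l(39)/l(27) = 4,092/9,175 = 0.445995.
P(at least one) = 1 − (1−p₁)(1−p₂) = 1 − 0.635554 × 0.554005 = 0.647900.

0.6479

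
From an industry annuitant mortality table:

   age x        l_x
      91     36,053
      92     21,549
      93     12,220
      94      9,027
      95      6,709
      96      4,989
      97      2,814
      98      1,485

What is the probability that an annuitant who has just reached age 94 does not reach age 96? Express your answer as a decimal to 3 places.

P(die before 96 | alive at 94) = 1 − l_96/l_94 = 1 − 4,989/9,027 = (4,038)/9,027 = 0.447325.

0.447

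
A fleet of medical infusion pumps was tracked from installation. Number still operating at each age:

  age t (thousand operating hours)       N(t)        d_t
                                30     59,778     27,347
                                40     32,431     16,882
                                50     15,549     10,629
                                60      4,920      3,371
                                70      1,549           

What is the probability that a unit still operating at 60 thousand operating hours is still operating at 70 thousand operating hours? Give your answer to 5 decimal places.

The conditional survival probability is N(70)/N(60) = 1,549/4,920 = 0.314837.

0.31484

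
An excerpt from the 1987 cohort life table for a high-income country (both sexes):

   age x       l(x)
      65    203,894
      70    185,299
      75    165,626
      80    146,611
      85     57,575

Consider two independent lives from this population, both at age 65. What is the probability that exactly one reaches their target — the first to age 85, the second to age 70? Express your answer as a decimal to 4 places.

p₁ = l(85)/l(65) = 57,575/203,894 = 0.282377; p₂ = l(70)/l(65) = 185,299/203,894 = 0.908801.
P(exactly one) = p₁(1−p₂) + (1−p₁)p₂ = 0.025753 + 0.652177 = 0.677929.

0.6779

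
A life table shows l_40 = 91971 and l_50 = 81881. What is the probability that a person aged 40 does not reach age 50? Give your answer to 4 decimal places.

0.1097

P(die before 50 | alive at 40) = 1 − l_50/l_40 = 1 − 81881/91971 = (10090)/91971 = 0.109708.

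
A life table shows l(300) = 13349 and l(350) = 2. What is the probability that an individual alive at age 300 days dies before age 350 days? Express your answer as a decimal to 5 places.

P(die before 350 | alive at 300) = 1 − l(350)/l(300) = 1 − 2/13349 = (13347)/13349 = 0.999850.

0.99985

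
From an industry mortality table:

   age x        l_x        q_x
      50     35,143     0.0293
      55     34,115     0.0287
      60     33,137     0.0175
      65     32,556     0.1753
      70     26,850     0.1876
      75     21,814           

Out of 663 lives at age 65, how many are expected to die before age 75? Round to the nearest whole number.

The relevant probability is 1 − 21,814/32,556 = 0.329955.
Expected number = 663 × 0.329955 = 219.

219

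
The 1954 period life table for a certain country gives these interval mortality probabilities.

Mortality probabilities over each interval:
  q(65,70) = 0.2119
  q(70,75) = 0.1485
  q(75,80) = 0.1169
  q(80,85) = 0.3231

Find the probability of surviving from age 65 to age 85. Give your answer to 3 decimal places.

P(survive 65→85) = (1 − 0.2119) × (1 − 0.1485) × (1 − 0.1169) × (1 − 0.3231).
= 0.7881 × 0.8515 × 0.8831 × 0.6769 = 0.401144.

0.401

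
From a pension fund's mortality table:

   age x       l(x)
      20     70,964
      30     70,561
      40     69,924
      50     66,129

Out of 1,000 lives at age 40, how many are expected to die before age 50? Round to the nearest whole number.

54

The relevant probability is 1 − 66,129/69,924 = 0.054273.
Expected number = 1,000 × 0.054273 = 54.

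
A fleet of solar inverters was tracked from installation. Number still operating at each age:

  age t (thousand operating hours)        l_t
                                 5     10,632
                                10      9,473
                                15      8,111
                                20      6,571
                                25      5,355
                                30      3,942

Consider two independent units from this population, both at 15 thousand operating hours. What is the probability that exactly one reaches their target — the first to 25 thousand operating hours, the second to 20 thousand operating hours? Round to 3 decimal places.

p₁ = l_25/l_15 = 5,355/8,111 = 0.660215; p₂ = l_20/l_15 = 6,571/8,111 = 0.810134.
P(exactly one) = p₁(1−p₂) + (1−p₁)p₂ = 0.125352 + 0.275271 = 0.400624.

0.401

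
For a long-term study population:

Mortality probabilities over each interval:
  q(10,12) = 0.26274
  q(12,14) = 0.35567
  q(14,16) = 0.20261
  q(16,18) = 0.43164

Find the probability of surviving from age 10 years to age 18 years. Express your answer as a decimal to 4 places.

0.2153

Chaining the interval survival probabilities: (1 − 0.26274) × (1 − 0.35567) × (1 − 0.20261) × (1 − 0.43164).
= 0.73726 × 0.64433 × 0.79739 × 0.56836 = 0.215290.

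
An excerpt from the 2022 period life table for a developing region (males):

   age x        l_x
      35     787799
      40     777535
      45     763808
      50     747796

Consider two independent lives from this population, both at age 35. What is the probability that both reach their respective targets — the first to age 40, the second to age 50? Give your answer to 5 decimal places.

p₁ = l_40/l_35 = 777535/787799 = 0.986971; p₂ = l_50/l_35 = 747796/787799 = 0.949222.
P(both) = p₁ × p₂ = 0.986971 × 0.949222 = 0.936855.

0.93685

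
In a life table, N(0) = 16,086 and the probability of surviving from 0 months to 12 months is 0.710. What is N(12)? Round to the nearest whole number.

N(12) = N(0) × p = 16,086 × 0.710 = 11421.

11421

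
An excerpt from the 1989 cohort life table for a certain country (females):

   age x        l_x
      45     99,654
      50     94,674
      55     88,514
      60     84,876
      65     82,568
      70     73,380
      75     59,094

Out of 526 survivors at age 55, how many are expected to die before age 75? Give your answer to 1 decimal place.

The relevant probability is 1 − 59,094/88,514 = 0.332377.
Expected number = 526 × 0.332377 = 174.8.

174.8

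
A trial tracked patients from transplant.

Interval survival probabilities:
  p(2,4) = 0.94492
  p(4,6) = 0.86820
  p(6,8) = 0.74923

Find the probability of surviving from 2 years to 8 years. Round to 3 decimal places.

Chaining the interval survival probabilities: 0.94492 × 0.86820 × 0.74923.
= 0.614653.

0.615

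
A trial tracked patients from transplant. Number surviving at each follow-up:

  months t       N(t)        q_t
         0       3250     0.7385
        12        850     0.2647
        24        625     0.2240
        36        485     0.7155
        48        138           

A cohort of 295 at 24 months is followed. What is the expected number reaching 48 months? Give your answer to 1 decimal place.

65.1

The relevant probability is 138/625 = 0.220800.
Expected number = 295 × 0.220800 = 65.1.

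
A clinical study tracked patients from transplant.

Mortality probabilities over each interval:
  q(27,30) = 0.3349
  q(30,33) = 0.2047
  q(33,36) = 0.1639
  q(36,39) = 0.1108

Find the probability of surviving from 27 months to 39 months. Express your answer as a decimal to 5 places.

Survival from 27 to 39 is the product of surviving each interval: (1 − 0.3349) × (1 − 0.2047) × (1 − 0.1639) × (1 − 0.1108).
= 0.6651 × 0.7953 × 0.8361 × 0.8892 = 0.393256.

0.39326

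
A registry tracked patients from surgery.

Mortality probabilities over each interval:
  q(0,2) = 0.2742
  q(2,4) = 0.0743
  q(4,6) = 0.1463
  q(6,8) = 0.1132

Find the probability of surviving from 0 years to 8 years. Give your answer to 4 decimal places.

0.5086

The overall survival probability is (1 − 0.2742) × (1 − 0.0743) × (1 − 0.1463) × (1 − 0.1132).
= 0.7258 × 0.9257 × 0.8537 × 0.8868 = 0.508649.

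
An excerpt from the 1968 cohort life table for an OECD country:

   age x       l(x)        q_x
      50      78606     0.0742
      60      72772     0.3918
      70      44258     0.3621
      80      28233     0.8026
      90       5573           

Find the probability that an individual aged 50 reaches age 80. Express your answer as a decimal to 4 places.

The conditional survival probability is l(80)/l(50) = 28233/78606 = 0.359171.

0.3592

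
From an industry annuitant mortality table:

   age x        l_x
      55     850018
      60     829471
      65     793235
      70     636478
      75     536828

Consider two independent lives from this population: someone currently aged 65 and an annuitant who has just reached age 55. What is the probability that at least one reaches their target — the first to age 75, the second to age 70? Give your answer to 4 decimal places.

0.9188

p₁ = l_75/l_65 = 536828/793235 = 0.676758; p₂ = l_70/l_55 = 636478/850018 = 0.748782.
P(at least one) = 1 − (1−p₁)(1−p₂) = 1 − 0.323242 × 0.251218 = 0.918796.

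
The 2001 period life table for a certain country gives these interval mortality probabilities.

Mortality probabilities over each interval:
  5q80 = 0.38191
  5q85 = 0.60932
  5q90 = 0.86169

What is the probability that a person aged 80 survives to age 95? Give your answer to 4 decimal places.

15p80 = (1 − 0.38191) × (1 − 0.60932) × (1 − 0.86169).
= 0.61809 × 0.39068 × 0.13831 = 0.033398.

0.0334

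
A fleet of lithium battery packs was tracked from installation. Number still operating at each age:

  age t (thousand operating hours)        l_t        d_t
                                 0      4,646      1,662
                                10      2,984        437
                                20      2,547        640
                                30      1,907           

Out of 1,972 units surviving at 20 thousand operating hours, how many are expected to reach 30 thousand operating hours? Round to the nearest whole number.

1476

The relevant probability is 1,907/2,547 = 0.748724.
Expected number = 1,972 × 0.748724 = 1476.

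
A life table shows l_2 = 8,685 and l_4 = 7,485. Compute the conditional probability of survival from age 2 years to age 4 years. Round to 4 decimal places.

The conditional survival probability is l_4/l_2 = 7,485/8,685 = 0.861831.

0.8618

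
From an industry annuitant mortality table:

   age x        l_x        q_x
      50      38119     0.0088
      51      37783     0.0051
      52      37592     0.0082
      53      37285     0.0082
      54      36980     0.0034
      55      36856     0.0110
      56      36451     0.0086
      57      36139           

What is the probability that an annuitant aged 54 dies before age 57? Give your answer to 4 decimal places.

P(die before 57 | alive at 54) = 1 − l_57/l_54 = 1 − 36139/36980 = (841)/36980 = 0.022742.

0.0227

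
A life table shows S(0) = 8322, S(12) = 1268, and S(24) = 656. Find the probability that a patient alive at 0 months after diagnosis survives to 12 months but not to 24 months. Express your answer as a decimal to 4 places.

0.0735

This is the probability of reaching 12 but not 24, conditional on being alive at 0: (S(12) − S(24)) / S(0).
= (1268 − 656) / 8322 = 612 / 8322 = 0.073540.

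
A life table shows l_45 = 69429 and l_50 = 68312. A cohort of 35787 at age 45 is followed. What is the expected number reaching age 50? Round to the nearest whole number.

The relevant probability is 68312/69429 = 0.983912.
Expected number = 35787 × 0.983912 = 35211.

35211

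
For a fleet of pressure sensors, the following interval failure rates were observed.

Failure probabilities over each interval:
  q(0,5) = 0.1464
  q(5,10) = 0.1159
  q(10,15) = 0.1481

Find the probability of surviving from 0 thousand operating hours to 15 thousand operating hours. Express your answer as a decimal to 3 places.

The overall survival probability is (1 − 0.1464) × (1 − 0.1159) × (1 − 0.1481).
= 0.8536 × 0.8841 × 0.8519 = 0.642901.

0.643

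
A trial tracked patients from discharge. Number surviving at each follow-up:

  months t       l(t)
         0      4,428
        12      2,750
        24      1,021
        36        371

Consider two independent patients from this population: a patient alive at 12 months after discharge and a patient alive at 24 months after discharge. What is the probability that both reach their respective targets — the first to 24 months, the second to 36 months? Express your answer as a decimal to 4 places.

p₁ = l(24)/l(12) = 1,021/2,750 = 0.371273; p₂ = l(36)/l(24) = 371/1,021 = 0.363369.
P(both) = p₁ × p₂ = 0.371273 × 0.363369 = 0.134909.

0.1349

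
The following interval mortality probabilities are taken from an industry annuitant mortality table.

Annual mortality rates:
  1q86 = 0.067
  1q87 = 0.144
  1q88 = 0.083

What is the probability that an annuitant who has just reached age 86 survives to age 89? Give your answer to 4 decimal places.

The overall survival probability is (1 − 0.067) × (1 − 0.144) × (1 − 0.083).
= 0.933 × 0.856 × 0.917 = 0.732360.

0.7324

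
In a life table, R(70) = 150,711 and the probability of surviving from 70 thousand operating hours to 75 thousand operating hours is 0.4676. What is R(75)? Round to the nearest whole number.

R(75) = R(70) × p = 150,711 × 0.4676 = 70472.

70472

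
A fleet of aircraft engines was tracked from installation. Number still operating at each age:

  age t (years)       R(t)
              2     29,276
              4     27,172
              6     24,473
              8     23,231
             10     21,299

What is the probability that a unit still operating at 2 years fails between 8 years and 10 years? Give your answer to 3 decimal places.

0.066

This is the probability of reaching 8 but not 10, conditional on being operational at 2: (R(8) − R(10)) / R(2).
= (23,231 − 21,299) / 29,276 = 1,932 / 29,276 = 0.065993.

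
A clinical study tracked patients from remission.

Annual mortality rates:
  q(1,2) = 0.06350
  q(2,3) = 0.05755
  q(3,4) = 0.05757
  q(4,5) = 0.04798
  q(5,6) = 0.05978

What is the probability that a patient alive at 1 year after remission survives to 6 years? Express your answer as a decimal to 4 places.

P(survive 1→6) = (1 − 0.06350) × (1 − 0.05755) × (1 − 0.05757) × (1 − 0.04798) × (1 − 0.05978).
= 0.93650 × 0.94245 × 0.94243 × 0.95202 × 0.94022 = 0.744545.

0.7445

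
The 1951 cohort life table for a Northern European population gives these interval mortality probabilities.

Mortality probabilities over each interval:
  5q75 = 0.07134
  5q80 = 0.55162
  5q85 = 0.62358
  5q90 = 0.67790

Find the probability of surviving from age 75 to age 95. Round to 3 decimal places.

20p75 = (1 − 0.07134) × (1 − 0.55162) × (1 − 0.62358) × (1 − 0.67790).
= 0.92866 × 0.44838 × 0.37642 × 0.32210 = 0.050485.

0.050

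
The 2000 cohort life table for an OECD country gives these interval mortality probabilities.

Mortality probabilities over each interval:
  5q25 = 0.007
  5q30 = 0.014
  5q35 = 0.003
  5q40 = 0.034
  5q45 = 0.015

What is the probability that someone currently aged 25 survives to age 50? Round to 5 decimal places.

The overall survival probability is (1 − 0.007) × (1 − 0.014) × (1 − 0.003) × (1 − 0.034) × (1 − 0.015).
= 0.993 × 0.986 × 0.997 × 0.966 × 0.985 = 0.928827.

0.92883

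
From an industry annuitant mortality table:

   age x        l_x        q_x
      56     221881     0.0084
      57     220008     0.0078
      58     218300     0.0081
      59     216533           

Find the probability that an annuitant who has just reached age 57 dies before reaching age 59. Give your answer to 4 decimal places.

0.0158

P(die before 59 | alive at 57) = 1 − l_59/l_57 = 1 − 216533/220008 = (3475)/220008 = 0.015795.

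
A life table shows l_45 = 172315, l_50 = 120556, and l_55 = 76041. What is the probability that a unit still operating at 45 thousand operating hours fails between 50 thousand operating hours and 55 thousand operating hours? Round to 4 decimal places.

0.2583

This is the probability of reaching 50 but not 55, conditional on being operational at 45: (l_50 − l_55) / l_45.
= (120556 − 76041) / 172315 = 44515 / 172315 = 0.258335.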